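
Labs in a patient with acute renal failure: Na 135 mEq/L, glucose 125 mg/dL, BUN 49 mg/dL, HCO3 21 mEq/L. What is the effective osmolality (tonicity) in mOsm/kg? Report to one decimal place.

Effective osmolality excludes urea (freely permeant across cell membranes):
2·Na + glucose/18
= 2·135 + 125/18
= 270 + 6.94
= 276.94 mOsm/kg

276.9 mOsm/kg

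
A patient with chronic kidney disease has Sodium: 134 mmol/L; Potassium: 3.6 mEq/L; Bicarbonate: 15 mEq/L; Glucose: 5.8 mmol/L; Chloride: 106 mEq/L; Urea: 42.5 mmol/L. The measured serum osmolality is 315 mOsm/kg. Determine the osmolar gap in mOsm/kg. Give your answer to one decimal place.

Calculated osmolality = 2·Na + glucose + urea
= 2·134 + 5.8 + 42.5
= 268 + 5.80 + 42.50
= 316.3 mOsm/kg ≈ 316.3 mOsm/kg
Osmolar gap = measured − calculated = 315 − 316.3 = -1.3 mOsm/kg

-1.3 mOsm/kg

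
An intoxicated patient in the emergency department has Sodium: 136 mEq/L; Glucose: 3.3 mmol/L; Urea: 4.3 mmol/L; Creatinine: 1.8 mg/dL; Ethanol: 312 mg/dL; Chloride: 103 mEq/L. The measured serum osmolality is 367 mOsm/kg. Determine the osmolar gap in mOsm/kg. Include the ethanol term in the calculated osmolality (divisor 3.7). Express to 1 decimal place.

Calculated osmolality = 2·Na + glucose + urea + ethanol/3.7
= 2·136 + 3.3 + 4.3 + 312/3.7
= 272 + 3.30 + 4.30 + 84.32
= 363.92 mOsm/kg ≈ 363.9 mOsm/kg
Osmolar gap = measured − calculated = 367 − 363.9 = 3.1 mOsm/kg

3.1 mOsm/kg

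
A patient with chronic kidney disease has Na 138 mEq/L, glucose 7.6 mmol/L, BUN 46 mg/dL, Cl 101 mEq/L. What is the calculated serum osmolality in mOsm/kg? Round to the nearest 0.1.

Calculated osmolality = 2·Na + glucose + BUN/2.8
= 2·138 + 7.6 + 46/2.8
= 276 + 7.60 + 16.43
= 300.03 mOsm/kg

300.0 mOsm/kg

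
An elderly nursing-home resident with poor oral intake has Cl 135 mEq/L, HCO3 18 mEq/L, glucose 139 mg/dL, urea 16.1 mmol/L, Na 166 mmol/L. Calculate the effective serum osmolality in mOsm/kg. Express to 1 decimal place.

339.7 mOsm/kg

Effective osmolality excludes urea (freely permeant across cell membranes):
2·Na + glucose/18
= 2·166 + 139/18
= 332 + 7.72
= 339.72 mOsm/kg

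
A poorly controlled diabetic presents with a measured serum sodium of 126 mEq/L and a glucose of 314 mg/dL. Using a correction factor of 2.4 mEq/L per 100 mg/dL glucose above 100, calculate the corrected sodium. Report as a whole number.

131 mEq/L

Corrected Na = measured Na + 2.4 · (glucose − 100)/100
= 126 + 2.4 · (314 − 100)/100
= 126 + 5.1
= 131.1 mEq/L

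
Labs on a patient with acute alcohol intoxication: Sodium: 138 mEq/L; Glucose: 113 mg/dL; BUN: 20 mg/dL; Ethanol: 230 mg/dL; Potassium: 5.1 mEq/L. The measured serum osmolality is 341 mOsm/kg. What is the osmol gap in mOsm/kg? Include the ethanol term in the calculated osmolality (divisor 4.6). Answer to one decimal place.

Calculated osmolality = 2·Na + glucose/18 + BUN/2.8 + ethanol/4.6
= 2·138 + 113/18 + 20/2.8 + 230/4.6
= 276 + 6.28 + 7.14 + 50
= 339.42 mOsm/kg ≈ 339.4 mOsm/kg
Osmolar gap = measured − calculated = 341 − 339.4 = 1.6 mOsm/kg

1.6 mOsm/kg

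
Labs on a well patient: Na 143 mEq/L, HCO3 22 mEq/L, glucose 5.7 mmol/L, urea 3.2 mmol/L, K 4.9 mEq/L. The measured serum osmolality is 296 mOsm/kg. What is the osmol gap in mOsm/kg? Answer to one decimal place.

1.1 mOsm/kg

Calculated osmolality = 2·Na + glucose + urea
= 2·143 + 5.7 + 3.2
= 286 + 5.70 + 3.20
= 294.9 mOsm/kg ≈ 294.9 mOsm/kg
Osmolar gap = measured − calculated = 296 − 294.9 = 1.1 mOsm/kg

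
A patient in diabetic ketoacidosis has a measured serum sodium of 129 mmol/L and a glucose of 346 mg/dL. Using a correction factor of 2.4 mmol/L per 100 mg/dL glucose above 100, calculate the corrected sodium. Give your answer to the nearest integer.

135 mmol/L

Corrected Na = measured Na + 2.4 · (glucose − 100)/100
= 129 + 2.4 · (346 − 100)/100
= 129 + 5.9
= 134.9 mmol/L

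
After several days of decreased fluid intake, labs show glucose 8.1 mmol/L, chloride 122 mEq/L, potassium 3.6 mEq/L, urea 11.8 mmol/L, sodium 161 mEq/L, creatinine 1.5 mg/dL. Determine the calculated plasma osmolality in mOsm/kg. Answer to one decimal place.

341.9 mOsm/kg

Calculated osmolality = 2·Na + glucose + urea
= 2·161 + 8.1 + 11.8
= 322 + 8.10 + 11.80
= 341.9 mOsm/kg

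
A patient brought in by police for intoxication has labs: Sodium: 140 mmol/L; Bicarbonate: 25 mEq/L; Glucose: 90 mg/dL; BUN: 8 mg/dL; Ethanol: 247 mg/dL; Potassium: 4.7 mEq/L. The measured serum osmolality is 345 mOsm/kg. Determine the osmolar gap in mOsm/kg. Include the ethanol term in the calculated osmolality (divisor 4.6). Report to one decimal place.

3.4 mOsm/kg

Calculated osmolality = 2·Na + glucose/18 + BUN/2.8 + ethanol/4.6
= 2·140 + 90/18 + 8/2.8 + 247/4.6
= 280 + 5 + 2.86 + 53.70
= 341.56 mOsm/kg ≈ 341.6 mOsm/kg
Osmolar gap = measured − calculated = 345 − 341.6 = 3.4 mOsm/kg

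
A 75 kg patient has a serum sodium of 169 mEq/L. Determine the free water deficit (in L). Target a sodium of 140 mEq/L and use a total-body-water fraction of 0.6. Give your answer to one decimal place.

TBW = 0.6 · 75 = 45 L
Free water deficit = TBW · (Na/140 − 1)
= 45 · (169/140 − 1)
= 45 · 0.2071
= 9.32 L

9.3 L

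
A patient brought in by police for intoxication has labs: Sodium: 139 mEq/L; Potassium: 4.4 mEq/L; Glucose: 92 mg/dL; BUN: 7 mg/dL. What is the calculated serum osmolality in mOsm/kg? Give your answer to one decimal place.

285.6 mOsm/kg

Calculated osmolality = 2·Na + glucose/18 + BUN/2.8
= 2·139 + 92/18 + 7/2.8
= 278 + 5.11 + 2.50
= 285.61 mOsm/kg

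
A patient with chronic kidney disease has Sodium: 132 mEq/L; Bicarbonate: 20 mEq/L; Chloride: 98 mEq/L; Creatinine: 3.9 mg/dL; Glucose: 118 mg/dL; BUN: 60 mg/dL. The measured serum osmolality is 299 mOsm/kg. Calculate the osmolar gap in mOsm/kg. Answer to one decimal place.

Calculated osmolality = 2·Na + glucose/18 + BUN/2.8
= 2·132 + 118/18 + 60/2.8
= 264 + 6.56 + 21.43
= 291.99 mOsm/kg ≈ 292.0 mOsm/kg
Osmolar gap = measured − calculated = 299 − 292.0 = 7.0 mOsm/kg

7.0 mOsm/kg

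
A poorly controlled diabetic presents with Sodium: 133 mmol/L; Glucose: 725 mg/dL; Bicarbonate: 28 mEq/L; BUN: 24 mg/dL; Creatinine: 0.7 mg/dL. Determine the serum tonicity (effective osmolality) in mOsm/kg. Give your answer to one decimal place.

306.3 mOsm/kg

Effective osmolality excludes urea (freely permeant across cell membranes):
2·Na + glucose/18
= 2·133 + 725/18
= 266 + 40.28
= 306.28 mOsm/kg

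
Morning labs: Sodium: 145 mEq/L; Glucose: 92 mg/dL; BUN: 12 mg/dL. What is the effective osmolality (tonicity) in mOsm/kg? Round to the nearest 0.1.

295.1 mOsm/kg

Effective osmolality excludes urea (freely permeant across cell membranes):
2·Na + glucose/18
= 2·145 + 92/18
= 290 + 5.11
= 295.11 mOsm/kg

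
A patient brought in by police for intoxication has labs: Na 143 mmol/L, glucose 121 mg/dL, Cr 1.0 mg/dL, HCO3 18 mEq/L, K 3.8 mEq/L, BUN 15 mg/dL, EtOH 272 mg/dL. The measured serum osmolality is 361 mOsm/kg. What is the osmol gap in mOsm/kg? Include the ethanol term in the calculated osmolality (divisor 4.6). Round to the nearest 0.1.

3.8 mOsm/kg

Calculated osmolality = 2·Na + glucose/18 + BUN/2.8 + ethanol/4.6
= 2·143 + 121/18 + 15/2.8 + 272/4.6
= 286 + 6.72 + 5.36 + 59.13
= 357.21 mOsm/kg ≈ 357.2 mOsm/kg
Osmolar gap = measured − calculated = 361 − 357.2 = 3.8 mOsm/kg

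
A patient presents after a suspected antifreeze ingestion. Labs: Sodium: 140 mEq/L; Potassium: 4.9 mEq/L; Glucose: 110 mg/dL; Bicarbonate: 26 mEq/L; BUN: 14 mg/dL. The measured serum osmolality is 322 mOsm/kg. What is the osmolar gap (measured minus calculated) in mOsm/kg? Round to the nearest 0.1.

30.9 mOsm/kg

Calculated osmolality = 2·Na + glucose/18 + BUN/2.8
= 2·140 + 110/18 + 14/2.8
= 280 + 6.11 + 5
= 291.11 mOsm/kg ≈ 291.1 mOsm/kg
Osmolar gap = measured − calculated = 322 − 291.1 = 30.9 mOsm/kg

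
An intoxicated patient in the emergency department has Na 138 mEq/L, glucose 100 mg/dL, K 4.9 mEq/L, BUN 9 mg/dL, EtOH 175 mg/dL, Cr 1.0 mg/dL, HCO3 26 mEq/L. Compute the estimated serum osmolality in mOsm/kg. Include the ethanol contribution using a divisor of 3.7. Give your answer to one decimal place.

332.1 mOsm/kg

Calculated osmolality = 2·Na + glucose/18 + BUN/2.8 + ethanol/3.7
= 2·138 + 100/18 + 9/2.8 + 175/3.7
= 276 + 5.56 + 3.21 + 47.30
= 332.07 mOsm/kg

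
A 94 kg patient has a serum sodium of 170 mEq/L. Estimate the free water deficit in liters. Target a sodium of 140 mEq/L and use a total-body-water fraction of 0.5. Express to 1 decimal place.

10.1 L

TBW = 0.5 · 94 = 47 L
Free water deficit = TBW · (Na/140 − 1)
= 47 · (170/140 − 1)
= 47 · 0.2143
= 10.07 L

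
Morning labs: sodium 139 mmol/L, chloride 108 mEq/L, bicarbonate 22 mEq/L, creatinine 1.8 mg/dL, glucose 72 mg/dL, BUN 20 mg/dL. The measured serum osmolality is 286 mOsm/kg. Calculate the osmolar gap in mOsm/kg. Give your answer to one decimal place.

Calculated osmolality = 2·Na + glucose/18 + BUN/2.8
= 2·139 + 72/18 + 20/2.8
= 278 + 4 + 7.14
= 289.14 mOsm/kg ≈ 289.1 mOsm/kg
Osmolar gap = measured − calculated = 286 − 289.1 = -3.1 mOsm/kg

-3.1 mOsm/kg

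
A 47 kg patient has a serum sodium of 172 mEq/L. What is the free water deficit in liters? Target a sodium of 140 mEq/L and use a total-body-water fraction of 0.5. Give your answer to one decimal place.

5.4 L

TBW = 0.5 · 47 = 23.5 L
Free water deficit = TBW · (Na/140 − 1)
= 23.5 · (172/140 − 1)
= 23.5 · 0.2286
= 5.37 L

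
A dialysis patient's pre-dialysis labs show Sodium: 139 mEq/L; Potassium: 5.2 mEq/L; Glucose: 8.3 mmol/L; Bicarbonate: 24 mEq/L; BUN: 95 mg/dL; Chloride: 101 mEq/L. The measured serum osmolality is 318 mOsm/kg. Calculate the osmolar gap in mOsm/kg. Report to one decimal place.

Calculated osmolality = 2·Na + glucose + BUN/2.8
= 2·139 + 8.3 + 95/2.8
= 278 + 8.30 + 33.93
= 320.23 mOsm/kg ≈ 320.2 mOsm/kg
Osmolar gap = measured − calculated = 318 − 320.2 = -2.2 mOsm/kg

-2.2 mOsm/kg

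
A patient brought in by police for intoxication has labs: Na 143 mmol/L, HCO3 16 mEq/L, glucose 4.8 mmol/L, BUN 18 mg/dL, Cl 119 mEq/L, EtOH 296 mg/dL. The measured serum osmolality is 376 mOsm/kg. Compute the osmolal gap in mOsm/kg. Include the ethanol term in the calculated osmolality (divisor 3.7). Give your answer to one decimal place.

Calculated osmolality = 2·Na + glucose + BUN/2.8 + ethanol/3.7
= 2·143 + 4.8 + 18/2.8 + 296/3.7
= 286 + 4.80 + 6.43 + 80
= 377.23 mOsm/kg ≈ 377.2 mOsm/kg
Osmolar gap = measured − calculated = 376 − 377.2 = -1.2 mOsm/kg

-1.2 mOsm/kg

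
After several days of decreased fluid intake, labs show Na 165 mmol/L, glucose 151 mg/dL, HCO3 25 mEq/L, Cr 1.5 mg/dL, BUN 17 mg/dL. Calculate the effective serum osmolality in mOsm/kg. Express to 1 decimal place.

Effective osmolality excludes urea (freely permeant across cell membranes):
2·Na + glucose/18
= 2·165 + 151/18
= 330 + 8.39
= 338.39 mOsm/kg

338.4 mOsm/kg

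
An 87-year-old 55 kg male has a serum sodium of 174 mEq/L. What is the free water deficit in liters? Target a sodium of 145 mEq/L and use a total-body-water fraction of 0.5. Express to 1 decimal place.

5.5 L

TBW = 0.5 · 55 = 27.5 L
Free water deficit = TBW · (Na/145 − 1)
= 27.5 · (174/145 − 1)
= 27.5 · 0.2
= 5.5 L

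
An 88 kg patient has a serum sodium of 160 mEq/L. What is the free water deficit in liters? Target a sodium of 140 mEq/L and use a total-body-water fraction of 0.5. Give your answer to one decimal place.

TBW = 0.5 · 88 = 44 L
Free water deficit = TBW · (Na/140 − 1)
= 44 · (160/140 − 1)
= 44 · 0.1429
= 6.29 L

6.3 L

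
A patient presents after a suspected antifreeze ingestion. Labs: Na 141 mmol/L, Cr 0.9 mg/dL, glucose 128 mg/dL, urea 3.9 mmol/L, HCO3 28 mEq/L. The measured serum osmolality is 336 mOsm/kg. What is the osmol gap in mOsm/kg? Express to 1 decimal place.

43.0 mOsm/kg

Calculated osmolality = 2·Na + glucose/18 + urea
= 2·141 + 128/18 + 3.9
= 282 + 7.11 + 3.90
= 293.01 mOsm/kg ≈ 293.0 mOsm/kg
Osmolar gap = measured − calculated = 336 − 293.0 = 43.0 mOsm/kg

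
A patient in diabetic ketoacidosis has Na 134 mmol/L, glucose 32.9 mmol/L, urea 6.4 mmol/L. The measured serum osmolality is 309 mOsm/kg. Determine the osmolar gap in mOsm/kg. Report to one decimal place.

1.7 mOsm/kg

Calculated osmolality = 2·Na + glucose + urea
= 2·134 + 32.9 + 6.4
= 268 + 32.90 + 6.40
= 307.3 mOsm/kg ≈ 307.3 mOsm/kg
Osmolar gap = measured − calculated = 309 − 307.3 = 1.7 mOsm/kg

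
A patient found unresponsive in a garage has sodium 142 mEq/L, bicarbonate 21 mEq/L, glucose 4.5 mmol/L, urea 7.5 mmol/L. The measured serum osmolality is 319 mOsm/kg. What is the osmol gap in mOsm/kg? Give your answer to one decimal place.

Calculated osmolality = 2·Na + glucose + urea
= 2·142 + 4.5 + 7.5
= 284 + 4.50 + 7.50
= 296 mOsm/kg ≈ 296.0 mOsm/kg
Osmolar gap = measured − calculated = 319 − 296.0 = 23.0 mOsm/kg

23.0 mOsm/kg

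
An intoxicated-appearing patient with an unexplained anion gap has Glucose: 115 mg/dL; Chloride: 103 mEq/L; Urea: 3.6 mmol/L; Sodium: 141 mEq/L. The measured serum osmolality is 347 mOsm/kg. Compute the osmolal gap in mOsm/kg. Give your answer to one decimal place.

Calculated osmolality = 2·Na + glucose/18 + urea
= 2·141 + 115/18 + 3.6
= 282 + 6.39 + 3.60
= 291.99 mOsm/kg ≈ 292.0 mOsm/kg
Osmolar gap = measured − calculated = 347 − 292.0 = 55.0 mOsm/kg

55.0 mOsm/kg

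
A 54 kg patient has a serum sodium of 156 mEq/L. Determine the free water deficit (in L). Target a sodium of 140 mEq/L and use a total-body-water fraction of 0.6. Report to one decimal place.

3.7 L

TBW = 0.6 · 54 = 32.4 L
Free water deficit = TBW · (Na/140 − 1)
= 32.4 · (156/140 − 1)
= 32.4 · 0.1143
= 3.7 L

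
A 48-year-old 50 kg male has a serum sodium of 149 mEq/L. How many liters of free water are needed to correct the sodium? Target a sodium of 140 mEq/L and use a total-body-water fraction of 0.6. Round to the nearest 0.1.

1.9 L

TBW = 0.6 · 50 = 30 L
Free water deficit = TBW · (Na/140 − 1)
= 30 · (149/140 − 1)
= 30 · 0.0643
= 1.93 L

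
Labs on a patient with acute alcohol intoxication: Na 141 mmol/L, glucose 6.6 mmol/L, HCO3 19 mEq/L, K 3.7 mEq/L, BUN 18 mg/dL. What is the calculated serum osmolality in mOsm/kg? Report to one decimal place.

295.0 mOsm/kg

Calculated osmolality = 2·Na + glucose + BUN/2.8
= 2·141 + 6.6 + 18/2.8
= 282 + 6.60 + 6.43
= 295.03 mOsm/kg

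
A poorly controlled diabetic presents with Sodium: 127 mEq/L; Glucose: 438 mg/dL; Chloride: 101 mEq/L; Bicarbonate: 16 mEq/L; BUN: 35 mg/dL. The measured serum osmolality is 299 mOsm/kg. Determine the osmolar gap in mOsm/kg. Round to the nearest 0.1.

Calculated osmolality = 2·Na + glucose/18 + BUN/2.8
= 2·127 + 438/18 + 35/2.8
= 254 + 24.33 + 12.50
= 290.83 mOsm/kg ≈ 290.8 mOsm/kg
Osmolar gap = measured − calculated = 299 − 290.8 = 8.2 mOsm/kg

8.2 mOsm/kg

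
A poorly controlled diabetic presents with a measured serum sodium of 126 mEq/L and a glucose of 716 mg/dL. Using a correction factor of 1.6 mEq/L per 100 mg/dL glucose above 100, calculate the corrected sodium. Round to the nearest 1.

Corrected Na = measured Na + 1.6 · (glucose − 100)/100
= 126 + 1.6 · (716 − 100)/100
= 126 + 9.9
= 135.9 mEq/L

136 mEq/L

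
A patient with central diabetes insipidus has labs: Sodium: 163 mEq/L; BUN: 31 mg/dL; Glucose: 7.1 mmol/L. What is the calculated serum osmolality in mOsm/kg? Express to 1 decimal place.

Calculated osmolality = 2·Na + glucose + BUN/2.8
= 2·163 + 7.1 + 31/2.8
= 326 + 7.10 + 11.07
= 344.17 mOsm/kg

344.2 mOsm/kg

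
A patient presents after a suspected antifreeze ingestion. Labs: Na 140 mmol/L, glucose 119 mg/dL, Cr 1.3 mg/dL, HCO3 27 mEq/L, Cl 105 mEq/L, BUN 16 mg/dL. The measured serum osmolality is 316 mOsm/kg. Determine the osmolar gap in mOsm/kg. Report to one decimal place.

23.7 mOsm/kg

Calculated osmolality = 2·Na + glucose/18 + BUN/2.8
= 2·140 + 119/18 + 16/2.8
= 280 + 6.61 + 5.71
= 292.32 mOsm/kg ≈ 292.3 mOsm/kg
Osmolar gap = measured − calculated = 316 − 292.3 = 23.7 mOsm/kg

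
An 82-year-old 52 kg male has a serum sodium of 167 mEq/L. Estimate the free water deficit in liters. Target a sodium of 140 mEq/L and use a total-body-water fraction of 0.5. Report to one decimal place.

TBW = 0.5 · 52 = 26 L
Free water deficit = TBW · (Na/140 − 1)
= 26 · (167/140 − 1)
= 26 · 0.1929
= 5.02 L

5.0 L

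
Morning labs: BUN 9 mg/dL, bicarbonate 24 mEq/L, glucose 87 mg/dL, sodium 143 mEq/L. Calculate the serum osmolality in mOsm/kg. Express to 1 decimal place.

294.0 mOsm/kg

Calculated osmolality = 2·Na + glucose/18 + BUN/2.8
= 2·143 + 87/18 + 9/2.8
= 286 + 4.83 + 3.21
= 294.04 mOsm/kg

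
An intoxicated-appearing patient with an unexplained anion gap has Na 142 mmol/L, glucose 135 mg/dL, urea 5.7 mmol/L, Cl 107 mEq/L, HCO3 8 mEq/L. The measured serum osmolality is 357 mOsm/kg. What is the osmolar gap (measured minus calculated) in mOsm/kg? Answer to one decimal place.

Calculated osmolality = 2·Na + glucose/18 + urea
= 2·142 + 135/18 + 5.7
= 284 + 7.50 + 5.70
= 297.2 mOsm/kg ≈ 297.2 mOsm/kg
Osmolar gap = measured − calculated = 357 − 297.2 = 59.8 mOsm/kg

59.8 mOsm/kg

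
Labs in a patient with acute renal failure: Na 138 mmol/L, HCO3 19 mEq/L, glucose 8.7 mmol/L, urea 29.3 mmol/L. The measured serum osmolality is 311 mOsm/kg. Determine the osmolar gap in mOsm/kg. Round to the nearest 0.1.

-3.0 mOsm/kg

Calculated osmolality = 2·Na + glucose + urea
= 2·138 + 8.7 + 29.3
= 276 + 8.70 + 29.30
= 314 mOsm/kg ≈ 314.0 mOsm/kg
Osmolar gap = measured − calculated = 311 − 314.0 = -3.0 mOsm/kg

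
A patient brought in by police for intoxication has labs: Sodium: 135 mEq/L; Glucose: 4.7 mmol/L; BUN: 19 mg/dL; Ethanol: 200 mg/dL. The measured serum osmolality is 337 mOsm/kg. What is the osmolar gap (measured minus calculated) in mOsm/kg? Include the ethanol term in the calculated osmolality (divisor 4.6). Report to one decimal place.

Calculated osmolality = 2·Na + glucose + BUN/2.8 + ethanol/4.6
= 2·135 + 4.7 + 19/2.8 + 200/4.6
= 270 + 4.70 + 6.79 + 43.48
= 324.97 mOsm/kg ≈ 325.0 mOsm/kg
Osmolar gap = measured − calculated = 337 − 325.0 = 12.0 mOsm/kg

12.0 mOsm/kg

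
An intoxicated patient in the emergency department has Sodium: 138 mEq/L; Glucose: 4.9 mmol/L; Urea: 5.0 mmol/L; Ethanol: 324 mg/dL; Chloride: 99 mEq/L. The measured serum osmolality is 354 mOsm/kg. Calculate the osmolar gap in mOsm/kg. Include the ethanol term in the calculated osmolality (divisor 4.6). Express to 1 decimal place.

-2.3 mOsm/kg

Calculated osmolality = 2·Na + glucose + urea + ethanol/4.6
= 2·138 + 4.9 + 5 + 324/4.6
= 276 + 4.90 + 5 + 70.43
= 356.33 mOsm/kg ≈ 356.3 mOsm/kg
Osmolar gap = measured − calculated = 354 − 356.3 = -2.3 mOsm/kg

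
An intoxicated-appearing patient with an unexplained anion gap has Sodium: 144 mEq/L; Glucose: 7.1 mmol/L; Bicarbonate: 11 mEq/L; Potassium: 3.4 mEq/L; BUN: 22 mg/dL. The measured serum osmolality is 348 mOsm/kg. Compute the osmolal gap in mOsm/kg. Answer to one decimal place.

Calculated osmolality = 2·Na + glucose + BUN/2.8
= 2·144 + 7.1 + 22/2.8
= 288 + 7.10 + 7.86
= 302.96 mOsm/kg ≈ 303.0 mOsm/kg
Osmolar gap = measured − calculated = 348 − 303.0 = 45.0 mOsm/kg

45.0 mOsm/kg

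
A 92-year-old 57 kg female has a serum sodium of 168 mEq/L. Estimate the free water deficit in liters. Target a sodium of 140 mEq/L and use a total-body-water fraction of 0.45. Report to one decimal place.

TBW = 0.45 · 57 = 25.65 L
Free water deficit = TBW · (Na/140 − 1)
= 25.65 · (168/140 − 1)
= 25.65 · 0.2
= 5.13 L

5.1 L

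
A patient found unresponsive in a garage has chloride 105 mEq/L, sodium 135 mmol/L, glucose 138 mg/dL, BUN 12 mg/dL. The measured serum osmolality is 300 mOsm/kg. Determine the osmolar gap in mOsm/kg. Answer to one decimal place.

Calculated osmolality = 2·Na + glucose/18 + BUN/2.8
= 2·135 + 138/18 + 12/2.8
= 270 + 7.67 + 4.29
= 281.96 mOsm/kg ≈ 282.0 mOsm/kg
Osmolar gap = measured − calculated = 300 − 282.0 = 18.0 mOsm/kg

18.0 mOsm/kg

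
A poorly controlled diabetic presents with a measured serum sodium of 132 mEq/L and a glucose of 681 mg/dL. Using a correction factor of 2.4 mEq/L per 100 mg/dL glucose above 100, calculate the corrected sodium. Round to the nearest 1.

Corrected Na = measured Na + 2.4 · (glucose − 100)/100
= 132 + 2.4 · (681 − 100)/100
= 132 + 13.9
= 145.9 mEq/L

146 mEq/L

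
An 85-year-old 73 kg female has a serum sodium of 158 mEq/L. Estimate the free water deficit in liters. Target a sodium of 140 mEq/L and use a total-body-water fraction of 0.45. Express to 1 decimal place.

4.2 L

TBW = 0.45 · 73 = 32.85 L
Free water deficit = TBW · (Na/140 − 1)
= 32.85 · (158/140 − 1)
= 32.85 · 0.1286
= 4.22 L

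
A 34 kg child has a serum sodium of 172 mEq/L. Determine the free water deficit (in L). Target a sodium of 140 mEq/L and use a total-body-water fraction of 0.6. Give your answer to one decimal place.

4.7 L

TBW = 0.6 · 34 = 20.4 L
Free water deficit = TBW · (Na/140 − 1)
= 20.4 · (172/140 − 1)
= 20.4 · 0.2286
= 4.66 L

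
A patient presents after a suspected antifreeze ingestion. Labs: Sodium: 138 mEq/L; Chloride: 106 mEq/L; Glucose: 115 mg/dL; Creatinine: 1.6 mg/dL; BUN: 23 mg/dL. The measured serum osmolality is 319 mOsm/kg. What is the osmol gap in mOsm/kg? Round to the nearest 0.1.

Calculated osmolality = 2·Na + glucose/18 + BUN/2.8
= 2·138 + 115/18 + 23/2.8
= 276 + 6.39 + 8.21
= 290.6 mOsm/kg ≈ 290.6 mOsm/kg
Osmolar gap = measured − calculated = 319 − 290.6 = 28.4 mOsm/kg

28.4 mOsm/kg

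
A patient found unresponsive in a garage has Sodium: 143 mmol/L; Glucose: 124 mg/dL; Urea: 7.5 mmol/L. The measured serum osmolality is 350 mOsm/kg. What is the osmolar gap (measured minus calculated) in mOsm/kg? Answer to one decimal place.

49.6 mOsm/kg

Calculated osmolality = 2·Na + glucose/18 + urea
= 2·143 + 124/18 + 7.5
= 286 + 6.89 + 7.50
= 300.39 mOsm/kg ≈ 300.4 mOsm/kg
Osmolar gap = measured − calculated = 350 − 300.4 = 49.6 mOsm/kg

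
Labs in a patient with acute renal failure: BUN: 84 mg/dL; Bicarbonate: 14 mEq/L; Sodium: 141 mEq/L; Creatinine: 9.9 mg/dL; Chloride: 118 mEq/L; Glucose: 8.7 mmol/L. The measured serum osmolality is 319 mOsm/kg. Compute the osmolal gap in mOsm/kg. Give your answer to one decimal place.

-1.7 mOsm/kg

Calculated osmolality = 2·Na + glucose + BUN/2.8
= 2·141 + 8.7 + 84/2.8
= 282 + 8.70 + 30
= 320.7 mOsm/kg ≈ 320.7 mOsm/kg
Osmolar gap = measured − calculated = 319 − 320.7 = -1.7 mOsm/kg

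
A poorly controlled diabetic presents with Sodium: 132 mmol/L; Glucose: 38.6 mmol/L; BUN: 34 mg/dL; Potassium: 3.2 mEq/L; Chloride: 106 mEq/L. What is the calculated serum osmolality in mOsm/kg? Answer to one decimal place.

Calculated osmolality = 2·Na + glucose + BUN/2.8
= 2·132 + 38.6 + 34/2.8
= 264 + 38.60 + 12.14
= 314.74 mOsm/kg

314.7 mOsm/kg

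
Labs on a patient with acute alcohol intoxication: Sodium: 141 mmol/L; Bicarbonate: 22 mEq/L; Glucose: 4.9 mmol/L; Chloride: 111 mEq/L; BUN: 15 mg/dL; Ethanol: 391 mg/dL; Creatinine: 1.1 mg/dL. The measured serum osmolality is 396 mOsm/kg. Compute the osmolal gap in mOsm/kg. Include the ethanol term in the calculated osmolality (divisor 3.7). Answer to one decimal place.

-1.9 mOsm/kg

Calculated osmolality = 2·Na + glucose + BUN/2.8 + ethanol/3.7
= 2·141 + 4.9 + 15/2.8 + 391/3.7
= 282 + 4.90 + 5.36 + 105.68
= 397.94 mOsm/kg ≈ 397.9 mOsm/kg
Osmolar gap = measured − calculated = 396 − 397.9 = -1.9 mOsm/kg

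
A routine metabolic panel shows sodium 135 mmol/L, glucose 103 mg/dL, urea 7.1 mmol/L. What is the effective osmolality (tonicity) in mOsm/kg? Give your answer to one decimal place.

Effective osmolality excludes urea (freely permeant across cell membranes):
2·Na + glucose/18
= 2·135 + 103/18
= 270 + 5.72
= 275.72 mOsm/kg

275.7 mOsm/kg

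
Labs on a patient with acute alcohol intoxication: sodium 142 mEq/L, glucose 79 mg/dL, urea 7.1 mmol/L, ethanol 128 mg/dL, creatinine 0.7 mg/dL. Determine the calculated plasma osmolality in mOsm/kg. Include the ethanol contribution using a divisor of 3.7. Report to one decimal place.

Calculated osmolality = 2·Na + glucose/18 + urea + ethanol/3.7
= 2·142 + 79/18 + 7.1 + 128/3.7
= 284 + 4.39 + 7.10 + 34.59
= 330.08 mOsm/kg

330.1 mOsm/kg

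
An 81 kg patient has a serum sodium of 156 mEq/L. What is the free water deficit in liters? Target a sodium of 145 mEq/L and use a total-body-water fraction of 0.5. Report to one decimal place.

3.1 L

TBW = 0.5 · 81 = 40.5 L
Free water deficit = TBW · (Na/145 − 1)
= 40.5 · (156/145 − 1)
= 40.5 · 0.0759
= 3.07 L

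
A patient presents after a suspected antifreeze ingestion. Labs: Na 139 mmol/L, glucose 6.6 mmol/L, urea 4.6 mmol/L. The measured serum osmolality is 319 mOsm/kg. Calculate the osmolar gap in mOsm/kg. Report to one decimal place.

Calculated osmolality = 2·Na + glucose + urea
= 2·139 + 6.6 + 4.6
= 278 + 6.60 + 4.60
= 289.2 mOsm/kg ≈ 289.2 mOsm/kg
Osmolar gap = measured − calculated = 319 − 289.2 = 29.8 mOsm/kg

29.8 mOsm/kg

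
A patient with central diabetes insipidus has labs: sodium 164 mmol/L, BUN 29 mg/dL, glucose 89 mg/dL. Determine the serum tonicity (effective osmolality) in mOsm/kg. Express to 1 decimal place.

Effective osmolality excludes urea (freely permeant across cell membranes):
2·Na + glucose/18
= 2·164 + 89/18
= 328 + 4.94
= 332.94 mOsm/kg

332.9 mOsm/kg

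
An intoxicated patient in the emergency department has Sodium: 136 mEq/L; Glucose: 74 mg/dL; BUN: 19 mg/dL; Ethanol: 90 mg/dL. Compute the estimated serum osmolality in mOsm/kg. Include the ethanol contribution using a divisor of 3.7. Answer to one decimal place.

Calculated osmolality = 2·Na + glucose/18 + BUN/2.8 + ethanol/3.7
= 2·136 + 74/18 + 19/2.8 + 90/3.7
= 272 + 4.11 + 6.79 + 24.32
= 307.22 mOsm/kg

307.2 mOsm/kg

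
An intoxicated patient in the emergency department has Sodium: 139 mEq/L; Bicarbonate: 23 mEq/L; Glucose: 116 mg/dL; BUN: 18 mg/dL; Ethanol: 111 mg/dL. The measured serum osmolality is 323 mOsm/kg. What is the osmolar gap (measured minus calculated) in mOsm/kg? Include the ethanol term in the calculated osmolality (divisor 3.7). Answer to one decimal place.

2.1 mOsm/kg

Calculated osmolality = 2·Na + glucose/18 + BUN/2.8 + ethanol/3.7
= 2·139 + 116/18 + 18/2.8 + 111/3.7
= 278 + 6.44 + 6.43 + 30
= 320.87 mOsm/kg ≈ 320.9 mOsm/kg
Osmolar gap = measured − calculated = 323 − 320.9 = 2.1 mOsm/kg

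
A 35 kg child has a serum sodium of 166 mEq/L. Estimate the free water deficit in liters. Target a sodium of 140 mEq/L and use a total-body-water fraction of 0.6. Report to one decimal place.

3.9 L

TBW = 0.6 · 35 = 21 L
Free water deficit = TBW · (Na/140 − 1)
= 21 · (166/140 − 1)
= 21 · 0.1857
= 3.9 L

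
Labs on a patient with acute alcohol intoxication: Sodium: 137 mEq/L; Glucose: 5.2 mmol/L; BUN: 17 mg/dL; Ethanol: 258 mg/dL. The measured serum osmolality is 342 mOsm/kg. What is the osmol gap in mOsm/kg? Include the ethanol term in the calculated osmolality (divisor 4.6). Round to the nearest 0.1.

0.6 mOsm/kg

Calculated osmolality = 2·Na + glucose + BUN/2.8 + ethanol/4.6
= 2·137 + 5.2 + 17/2.8 + 258/4.6
= 274 + 5.20 + 6.07 + 56.09
= 341.36 mOsm/kg ≈ 341.4 mOsm/kg
Osmolar gap = measured − calculated = 342 − 341.4 = 0.6 mOsm/kg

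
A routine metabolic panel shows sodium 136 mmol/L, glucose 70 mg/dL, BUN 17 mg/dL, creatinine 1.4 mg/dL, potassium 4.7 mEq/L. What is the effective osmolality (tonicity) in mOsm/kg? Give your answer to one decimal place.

Effective osmolality excludes urea (freely permeant across cell membranes):
2·Na + glucose/18
= 2·136 + 70/18
= 272 + 3.89
= 275.89 mOsm/kg

275.9 mOsm/kg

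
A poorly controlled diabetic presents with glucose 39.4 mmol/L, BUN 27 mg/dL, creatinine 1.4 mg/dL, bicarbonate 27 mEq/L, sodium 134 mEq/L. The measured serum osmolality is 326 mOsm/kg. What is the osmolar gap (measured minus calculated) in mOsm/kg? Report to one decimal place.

9.0 mOsm/kg

Calculated osmolality = 2·Na + glucose + BUN/2.8
= 2·134 + 39.4 + 27/2.8
= 268 + 39.40 + 9.64
= 317.04 mOsm/kg ≈ 317.0 mOsm/kg
Osmolar gap = measured − calculated = 326 − 317.0 = 9.0 mOsm/kg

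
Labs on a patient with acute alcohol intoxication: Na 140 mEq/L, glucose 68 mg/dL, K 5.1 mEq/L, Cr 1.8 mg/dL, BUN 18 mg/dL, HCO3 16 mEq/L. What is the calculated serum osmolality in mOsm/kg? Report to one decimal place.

290.2 mOsm/kg

Calculated osmolality = 2·Na + glucose/18 + BUN/2.8
= 2·140 + 68/18 + 18/2.8
= 280 + 3.78 + 6.43
= 290.21 mOsm/kg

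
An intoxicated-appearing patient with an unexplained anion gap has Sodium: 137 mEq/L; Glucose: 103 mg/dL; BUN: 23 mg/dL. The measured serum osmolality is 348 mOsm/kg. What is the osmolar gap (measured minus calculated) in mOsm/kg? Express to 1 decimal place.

Calculated osmolality = 2·Na + glucose/18 + BUN/2.8
= 2·137 + 103/18 + 23/2.8
= 274 + 5.72 + 8.21
= 287.93 mOsm/kg ≈ 287.9 mOsm/kg
Osmolar gap = measured − calculated = 348 − 287.9 = 60.1 mOsm/kg

60.1 mOsm/kg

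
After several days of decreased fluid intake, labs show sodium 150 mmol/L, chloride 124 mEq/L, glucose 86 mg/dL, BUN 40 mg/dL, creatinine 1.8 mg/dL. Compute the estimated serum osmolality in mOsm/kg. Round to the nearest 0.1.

319.1 mOsm/kg

Calculated osmolality = 2·Na + glucose/18 + BUN/2.8
= 2·150 + 86/18 + 40/2.8
= 300 + 4.78 + 14.29
= 319.07 mOsm/kg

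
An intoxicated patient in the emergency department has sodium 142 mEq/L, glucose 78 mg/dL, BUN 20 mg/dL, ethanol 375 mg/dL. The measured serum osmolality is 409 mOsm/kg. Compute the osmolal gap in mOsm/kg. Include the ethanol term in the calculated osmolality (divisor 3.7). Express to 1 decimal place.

12.2 mOsm/kg

Calculated osmolality = 2·Na + glucose/18 + BUN/2.8 + ethanol/3.7
= 2·142 + 78/18 + 20/2.8 + 375/3.7
= 284 + 4.33 + 7.14 + 101.35
= 396.82 mOsm/kg ≈ 396.8 mOsm/kg
Osmolar gap = measured − calculated = 409 − 396.8 = 12.2 mOsm/kg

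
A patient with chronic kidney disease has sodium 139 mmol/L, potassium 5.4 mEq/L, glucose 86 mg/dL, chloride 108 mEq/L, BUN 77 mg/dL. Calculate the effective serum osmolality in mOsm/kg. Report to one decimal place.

282.8 mOsm/kg

Effective osmolality excludes urea (freely permeant across cell membranes):
2·Na + glucose/18
= 2·139 + 86/18
= 278 + 4.78
= 282.78 mOsm/kg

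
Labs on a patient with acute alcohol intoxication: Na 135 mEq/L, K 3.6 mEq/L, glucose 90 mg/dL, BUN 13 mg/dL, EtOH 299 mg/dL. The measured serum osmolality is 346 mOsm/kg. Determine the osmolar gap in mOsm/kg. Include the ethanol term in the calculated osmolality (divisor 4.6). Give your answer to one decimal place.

Calculated osmolality = 2·Na + glucose/18 + BUN/2.8 + ethanol/4.6
= 2·135 + 90/18 + 13/2.8 + 299/4.6
= 270 + 5 + 4.64 + 65
= 344.64 mOsm/kg ≈ 344.6 mOsm/kg
Osmolar gap = measured − calculated = 346 − 344.6 = 1.4 mOsm/kg

1.4 mOsm/kg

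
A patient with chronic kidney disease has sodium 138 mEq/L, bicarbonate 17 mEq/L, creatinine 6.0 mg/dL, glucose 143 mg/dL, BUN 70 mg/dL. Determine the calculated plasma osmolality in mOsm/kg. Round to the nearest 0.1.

308.9 mOsm/kg

Calculated osmolality = 2·Na + glucose/18 + BUN/2.8
= 2·138 + 143/18 + 70/2.8
= 276 + 7.94 + 25
= 308.94 mOsm/kg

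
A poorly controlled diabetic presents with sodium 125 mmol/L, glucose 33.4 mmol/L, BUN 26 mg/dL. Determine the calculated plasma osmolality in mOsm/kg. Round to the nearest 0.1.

Calculated osmolality = 2·Na + glucose + BUN/2.8
= 2·125 + 33.4 + 26/2.8
= 250 + 33.40 + 9.29
= 292.69 mOsm/kg

292.7 mOsm/kg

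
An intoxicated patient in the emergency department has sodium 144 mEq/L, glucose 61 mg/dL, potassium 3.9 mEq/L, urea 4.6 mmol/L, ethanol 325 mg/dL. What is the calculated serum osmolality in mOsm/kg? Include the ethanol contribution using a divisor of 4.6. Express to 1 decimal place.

366.6 mOsm/kg

Calculated osmolality = 2·Na + glucose/18 + urea + ethanol/4.6
= 2·144 + 61/18 + 4.6 + 325/4.6
= 288 + 3.39 + 4.60 + 70.65
= 366.64 mOsm/kg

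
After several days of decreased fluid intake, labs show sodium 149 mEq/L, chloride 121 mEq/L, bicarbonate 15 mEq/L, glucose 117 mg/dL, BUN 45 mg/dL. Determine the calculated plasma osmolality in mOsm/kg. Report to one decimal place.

Calculated osmolality = 2·Na + glucose/18 + BUN/2.8
= 2·149 + 117/18 + 45/2.8
= 298 + 6.50 + 16.07
= 320.57 mOsm/kg

320.6 mOsm/kg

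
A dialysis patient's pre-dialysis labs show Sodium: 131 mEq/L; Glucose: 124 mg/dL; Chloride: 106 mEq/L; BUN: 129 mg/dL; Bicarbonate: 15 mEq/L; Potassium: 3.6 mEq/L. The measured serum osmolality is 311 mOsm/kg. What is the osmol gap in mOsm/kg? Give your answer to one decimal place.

Calculated osmolality = 2·Na + glucose/18 + BUN/2.8
= 2·131 + 124/18 + 129/2.8
= 262 + 6.89 + 46.07
= 314.96 mOsm/kg ≈ 315.0 mOsm/kg
Osmolar gap = measured − calculated = 311 − 315.0 = -4.0 mOsm/kg

-4.0 mOsm/kg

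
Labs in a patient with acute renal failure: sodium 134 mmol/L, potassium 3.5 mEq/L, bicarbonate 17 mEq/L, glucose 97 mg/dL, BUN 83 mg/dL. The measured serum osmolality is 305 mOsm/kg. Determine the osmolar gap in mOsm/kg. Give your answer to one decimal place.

2.0 mOsm/kg

Calculated osmolality = 2·Na + glucose/18 + BUN/2.8
= 2·134 + 97/18 + 83/2.8
= 268 + 5.39 + 29.64
= 303.03 mOsm/kg ≈ 303.0 mOsm/kg
Osmolar gap = measured − calculated = 305 − 303.0 = 2.0 mOsm/kg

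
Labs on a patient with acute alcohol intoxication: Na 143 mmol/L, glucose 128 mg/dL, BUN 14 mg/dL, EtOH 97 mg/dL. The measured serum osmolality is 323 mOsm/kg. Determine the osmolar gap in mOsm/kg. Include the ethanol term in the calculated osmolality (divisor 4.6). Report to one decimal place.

Calculated osmolality = 2·Na + glucose/18 + BUN/2.8 + ethanol/4.6
= 2·143 + 128/18 + 14/2.8 + 97/4.6
= 286 + 7.11 + 5 + 21.09
= 319.2 mOsm/kg ≈ 319.2 mOsm/kg
Osmolar gap = measured − calculated = 323 − 319.2 = 3.8 mOsm/kg

3.8 mOsm/kg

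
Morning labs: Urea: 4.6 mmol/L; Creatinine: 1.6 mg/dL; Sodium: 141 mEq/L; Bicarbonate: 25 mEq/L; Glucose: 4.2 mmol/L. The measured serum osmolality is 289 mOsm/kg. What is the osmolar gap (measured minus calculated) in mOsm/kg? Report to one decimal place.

Calculated osmolality = 2·Na + glucose + urea
= 2·141 + 4.2 + 4.6
= 282 + 4.20 + 4.60
= 290.8 mOsm/kg ≈ 290.8 mOsm/kg
Osmolar gap = measured − calculated = 289 − 290.8 = -1.8 mOsm/kg

-1.8 mOsm/kg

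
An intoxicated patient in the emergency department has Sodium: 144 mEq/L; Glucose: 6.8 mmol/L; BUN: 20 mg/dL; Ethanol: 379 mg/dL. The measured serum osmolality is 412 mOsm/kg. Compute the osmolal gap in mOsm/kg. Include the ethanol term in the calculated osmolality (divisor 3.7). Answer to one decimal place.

Calculated osmolality = 2·Na + glucose + BUN/2.8 + ethanol/3.7
= 2·144 + 6.8 + 20/2.8 + 379/3.7
= 288 + 6.80 + 7.14 + 102.43
= 404.37 mOsm/kg ≈ 404.4 mOsm/kg
Osmolar gap = measured − calculated = 412 − 404.4 = 7.6 mOsm/kg

7.6 mOsm/kg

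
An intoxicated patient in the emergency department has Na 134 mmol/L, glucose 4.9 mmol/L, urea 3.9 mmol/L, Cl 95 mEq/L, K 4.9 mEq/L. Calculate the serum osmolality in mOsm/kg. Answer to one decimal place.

Calculated osmolality = 2·Na + glucose + urea
= 2·134 + 4.9 + 3.9
= 268 + 4.90 + 3.90
= 276.8 mOsm/kg

276.8 mOsm/kg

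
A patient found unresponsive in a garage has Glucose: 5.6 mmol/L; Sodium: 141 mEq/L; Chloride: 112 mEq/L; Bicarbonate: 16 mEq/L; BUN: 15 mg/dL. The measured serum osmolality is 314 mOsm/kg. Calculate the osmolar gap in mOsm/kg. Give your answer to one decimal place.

Calculated osmolality = 2·Na + glucose + BUN/2.8
= 2·141 + 5.6 + 15/2.8
= 282 + 5.60 + 5.36
= 292.96 mOsm/kg ≈ 293.0 mOsm/kg
Osmolar gap = measured − calculated = 314 − 293.0 = 21.0 mOsm/kg

21.0 mOsm/kg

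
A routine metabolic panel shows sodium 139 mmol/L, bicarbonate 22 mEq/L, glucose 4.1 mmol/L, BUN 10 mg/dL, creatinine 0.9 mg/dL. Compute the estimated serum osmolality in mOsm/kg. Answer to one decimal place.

285.7 mOsm/kg

Calculated osmolality = 2·Na + glucose + BUN/2.8
= 2·139 + 4.1 + 10/2.8
= 278 + 4.10 + 3.57
= 285.67 mOsm/kg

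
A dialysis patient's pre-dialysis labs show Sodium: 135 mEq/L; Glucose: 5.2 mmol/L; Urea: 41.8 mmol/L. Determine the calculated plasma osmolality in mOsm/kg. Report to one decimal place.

317.0 mOsm/kg

Calculated osmolality = 2·Na + glucose + urea
= 2·135 + 5.2 + 41.8
= 270 + 5.20 + 41.80
= 317 mOsm/kg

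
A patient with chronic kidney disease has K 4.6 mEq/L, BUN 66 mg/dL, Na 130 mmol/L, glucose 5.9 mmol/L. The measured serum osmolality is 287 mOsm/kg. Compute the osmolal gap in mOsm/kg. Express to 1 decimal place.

Calculated osmolality = 2·Na + glucose + BUN/2.8
= 2·130 + 5.9 + 66/2.8
= 260 + 5.90 + 23.57
= 289.47 mOsm/kg ≈ 289.5 mOsm/kg
Osmolar gap = measured − calculated = 287 − 289.5 = -2.5 mOsm/kg

-2.5 mOsm/kg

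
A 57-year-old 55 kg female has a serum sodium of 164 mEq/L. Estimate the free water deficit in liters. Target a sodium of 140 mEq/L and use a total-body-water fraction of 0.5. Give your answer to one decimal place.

4.7 L

TBW = 0.5 · 55 = 27.5 L
Free water deficit = TBW · (Na/140 − 1)
= 27.5 · (164/140 − 1)
= 27.5 · 0.1714
= 4.71 L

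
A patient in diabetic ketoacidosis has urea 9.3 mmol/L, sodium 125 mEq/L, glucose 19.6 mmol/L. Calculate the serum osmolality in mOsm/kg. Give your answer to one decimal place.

278.9 mOsm/kg

Calculated osmolality = 2·Na + glucose + urea
= 2·125 + 19.6 + 9.3
= 250 + 19.60 + 9.30
= 278.9 mOsm/kg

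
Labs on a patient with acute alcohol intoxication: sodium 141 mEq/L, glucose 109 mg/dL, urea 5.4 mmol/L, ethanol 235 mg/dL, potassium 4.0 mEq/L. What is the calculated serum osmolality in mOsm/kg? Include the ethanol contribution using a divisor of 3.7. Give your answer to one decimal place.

Calculated osmolality = 2·Na + glucose/18 + urea + ethanol/3.7
= 2·141 + 109/18 + 5.4 + 235/3.7
= 282 + 6.06 + 5.40 + 63.51
= 356.97 mOsm/kg

357.0 mOsm/kg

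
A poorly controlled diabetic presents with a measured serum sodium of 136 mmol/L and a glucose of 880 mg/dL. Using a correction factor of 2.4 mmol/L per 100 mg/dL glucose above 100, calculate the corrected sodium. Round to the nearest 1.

Corrected Na = measured Na + 2.4 · (glucose − 100)/100
= 136 + 2.4 · (880 − 100)/100
= 136 + 18.7
= 154.7 mmol/L

155 mmol/L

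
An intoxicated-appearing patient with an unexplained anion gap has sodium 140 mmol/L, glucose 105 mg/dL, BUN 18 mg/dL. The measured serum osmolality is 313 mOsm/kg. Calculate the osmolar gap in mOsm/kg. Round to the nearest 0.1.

20.7 mOsm/kg

Calculated osmolality = 2·Na + glucose/18 + BUN/2.8
= 2·140 + 105/18 + 18/2.8
= 280 + 5.83 + 6.43
= 292.26 mOsm/kg ≈ 292.3 mOsm/kg
Osmolar gap = measured − calculated = 313 − 292.3 = 20.7 mOsm/kg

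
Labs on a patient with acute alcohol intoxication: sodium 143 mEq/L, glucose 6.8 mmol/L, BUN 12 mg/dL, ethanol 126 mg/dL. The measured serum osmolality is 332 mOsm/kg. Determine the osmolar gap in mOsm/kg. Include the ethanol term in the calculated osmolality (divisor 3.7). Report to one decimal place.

0.9 mOsm/kg

Calculated osmolality = 2·Na + glucose + BUN/2.8 + ethanol/3.7
= 2·143 + 6.8 + 12/2.8 + 126/3.7
= 286 + 6.80 + 4.29 + 34.05
= 331.14 mOsm/kg ≈ 331.1 mOsm/kg
Osmolar gap = measured − calculated = 332 − 331.1 = 0.9 mOsm/kg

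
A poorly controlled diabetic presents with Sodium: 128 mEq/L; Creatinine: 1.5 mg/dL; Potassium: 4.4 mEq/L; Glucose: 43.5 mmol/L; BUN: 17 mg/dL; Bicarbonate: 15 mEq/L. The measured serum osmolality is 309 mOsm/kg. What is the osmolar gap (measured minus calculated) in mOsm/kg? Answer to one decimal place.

3.4 mOsm/kg

Calculated osmolality = 2·Na + glucose + BUN/2.8
= 2·128 + 43.5 + 17/2.8
= 256 + 43.50 + 6.07
= 305.57 mOsm/kg ≈ 305.6 mOsm/kg
Osmolar gap = measured − calculated = 309 − 305.6 = 3.4 mOsm/kg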